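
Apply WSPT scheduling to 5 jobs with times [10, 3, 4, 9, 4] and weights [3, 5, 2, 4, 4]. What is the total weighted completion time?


Compute p/w ratios and sort ascending (WSPT): [(3, 5), (4, 4), (4, 2), (9, 4), (10, 3)]
Compute weighted completion times:
  Job (p=3,w=5): C=3, w*C=5*3=15
  Job (p=4,w=4): C=7, w*C=4*7=28
  Job (p=4,w=2): C=11, w*C=2*11=22
  Job (p=9,w=4): C=20, w*C=4*20=80
  Job (p=10,w=3): C=30, w*C=3*30=90
Total weighted completion time = 235

235


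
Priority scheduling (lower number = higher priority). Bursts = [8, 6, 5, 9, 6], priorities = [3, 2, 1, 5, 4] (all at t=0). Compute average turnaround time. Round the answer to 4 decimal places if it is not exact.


Sort by priority (ascending = highest first):
Order: [(1, 5), (2, 6), (3, 8), (4, 6), (5, 9)]
Completion times:
  Priority 1, burst=5, C=5
  Priority 2, burst=6, C=11
  Priority 3, burst=8, C=19
  Priority 4, burst=6, C=25
  Priority 5, burst=9, C=34
Average turnaround = 94/5 = 18.8

18.8


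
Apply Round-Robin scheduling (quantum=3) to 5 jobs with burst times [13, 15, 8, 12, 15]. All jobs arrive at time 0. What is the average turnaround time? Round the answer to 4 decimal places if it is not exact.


Time quantum = 3
Execution trace:
  J1 runs 3 units, time = 3
  J2 runs 3 units, time = 6
  J3 runs 3 units, time = 9
  J4 runs 3 units, time = 12
  J5 runs 3 units, time = 15
  J1 runs 3 units, time = 18
  J2 runs 3 units, time = 21
  J3 runs 3 units, time = 24
  J4 runs 3 units, time = 27
  J5 runs 3 units, time = 30
  J1 runs 3 units, time = 33
  J2 runs 3 units, time = 36
  J3 runs 2 units, time = 38
  J4 runs 3 units, time = 41
  J5 runs 3 units, time = 44
  J1 runs 3 units, time = 47
  J2 runs 3 units, time = 50
  J4 runs 3 units, time = 53
  J5 runs 3 units, time = 56
  J1 runs 1 units, time = 57
  J2 runs 3 units, time = 60
  J5 runs 3 units, time = 63
Finish times: [57, 60, 38, 53, 63]
Average turnaround = 271/5 = 54.2

54.2


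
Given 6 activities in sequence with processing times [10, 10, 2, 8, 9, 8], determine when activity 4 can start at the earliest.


Activity 4 starts after activities 1 through 3 complete.
Predecessor durations: [10, 10, 2]
ES = 10 + 10 + 2 = 22

22


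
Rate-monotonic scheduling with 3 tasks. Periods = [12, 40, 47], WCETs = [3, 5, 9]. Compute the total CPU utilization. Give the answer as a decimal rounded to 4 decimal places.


Compute individual utilizations (exact fractions):
  Task 1: C/T = 3/12 = 1/4 (approx. 0.25)
  Task 2: C/T = 5/40 = 1/8 (approx. 0.125)
  Task 3: C/T = 9/47 (approx. 0.1915)
Total utilization U = 1/4 + 1/8 + 9/47 = 213/376
Rounded to 4 decimal places: U = 0.5665
RM (Liu & Layland) bound for 3 tasks = 0.779763; compare with U = 213/376 (approx. 0.566489)
U <= bound, so schedulable by RM sufficient condition.

0.5665


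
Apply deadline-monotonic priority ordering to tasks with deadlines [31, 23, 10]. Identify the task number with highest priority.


Sort tasks by relative deadline (ascending):
  Task 3: deadline = 10
  Task 2: deadline = 23
  Task 1: deadline = 31
Priority order (highest first): [3, 2, 1]
Highest priority task = 3

3


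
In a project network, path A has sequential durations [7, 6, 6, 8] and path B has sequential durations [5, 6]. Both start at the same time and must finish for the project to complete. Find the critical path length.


Path A total = 7 + 6 + 6 + 8 = 27
Path B total = 5 + 6 = 11
Critical path = longest path = max(27, 11) = 27

27


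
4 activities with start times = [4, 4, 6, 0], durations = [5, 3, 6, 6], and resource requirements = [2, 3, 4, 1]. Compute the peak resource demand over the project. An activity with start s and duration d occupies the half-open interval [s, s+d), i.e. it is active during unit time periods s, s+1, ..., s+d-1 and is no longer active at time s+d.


Each activity i is active on [start_i, start_i + duration_i).
Compute total resource usage per time slot:
  t=0: active resources = [1], total = 1
  t=1: active resources = [1], total = 1
  t=2: active resources = [1], total = 1
  t=3: active resources = [1], total = 1
  t=4: active resources = [2, 3, 1], total = 6
  t=5: active resources = [2, 3, 1], total = 6
  t=6: active resources = [2, 3, 4], total = 9
  t=7: active resources = [2, 4], total = 6
  t=8: active resources = [2, 4], total = 6
  t=9: active resources = [4], total = 4
  t=10: active resources = [4], total = 4
  t=11: active resources = [4], total = 4
Peak resource demand = 9

9


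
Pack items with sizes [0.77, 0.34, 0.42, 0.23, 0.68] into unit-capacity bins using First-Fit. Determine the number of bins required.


Place items sequentially using First-Fit:
  Item 0.77 -> new Bin 1
  Item 0.34 -> new Bin 2
  Item 0.42 -> Bin 2 (now 0.76)
  Item 0.23 -> Bin 1 (now 1.0)
  Item 0.68 -> new Bin 3
Total bins used = 3

3


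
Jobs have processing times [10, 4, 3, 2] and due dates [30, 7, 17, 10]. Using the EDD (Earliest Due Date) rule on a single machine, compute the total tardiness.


Sort by due date (EDD order): [(4, 7), (2, 10), (3, 17), (10, 30)]
Compute completion times and tardiness:
  Job 1: p=4, d=7, C=4, tardiness=max(0,4-7)=0
  Job 2: p=2, d=10, C=6, tardiness=max(0,6-10)=0
  Job 3: p=3, d=17, C=9, tardiness=max(0,9-17)=0
  Job 4: p=10, d=30, C=19, tardiness=max(0,19-30)=0
Total tardiness = 0

0


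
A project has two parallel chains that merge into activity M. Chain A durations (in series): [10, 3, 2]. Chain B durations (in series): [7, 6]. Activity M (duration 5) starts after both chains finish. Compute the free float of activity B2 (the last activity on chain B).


ES(B2) = sum of predecessors on chain B = 7
EF(B2) = ES + duration = 7 + 6 = 13
Successor of B2 is M. ES(M) = max(sum(A), sum(B)) = max(15, 13) = 15
Free float = ES(successor) - EF(current) = 15 - 13 = 2

2


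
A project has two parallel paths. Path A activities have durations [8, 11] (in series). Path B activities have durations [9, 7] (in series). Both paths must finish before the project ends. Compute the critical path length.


Path A total = 8 + 11 = 19
Path B total = 9 + 7 = 16
Critical path = longest path = max(19, 16) = 19

19


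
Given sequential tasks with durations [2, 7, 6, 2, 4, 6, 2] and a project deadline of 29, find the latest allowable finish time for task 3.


LF(activity 3) = deadline - sum of successor durations
Successors: activities 4 through 7 with durations [2, 4, 6, 2]
Sum of successor durations = 14
LF = 29 - 14 = 15

15


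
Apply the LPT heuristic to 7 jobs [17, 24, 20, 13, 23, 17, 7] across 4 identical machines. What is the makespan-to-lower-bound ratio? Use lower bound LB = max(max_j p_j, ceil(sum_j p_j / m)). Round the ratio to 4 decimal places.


LPT order: [24, 23, 20, 17, 17, 13, 7]
Machine loads after assignment: [24, 30, 33, 34]
LPT makespan = 34
Lower bound = max(max_job, ceil(total/4)) = max(24, 31) = 31
Ratio = 34 / 31 = 1.0968

1.0968


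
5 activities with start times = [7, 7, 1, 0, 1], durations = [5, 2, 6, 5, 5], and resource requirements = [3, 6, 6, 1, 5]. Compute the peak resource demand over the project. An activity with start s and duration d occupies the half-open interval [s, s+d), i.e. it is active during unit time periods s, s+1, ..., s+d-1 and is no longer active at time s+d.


Each activity i is active on [start_i, start_i + duration_i).
Compute total resource usage per time slot:
  t=0: active resources = [1], total = 1
  t=1: active resources = [6, 1, 5], total = 12
  t=2: active resources = [6, 1, 5], total = 12
  t=3: active resources = [6, 1, 5], total = 12
  t=4: active resources = [6, 1, 5], total = 12
  t=5: active resources = [6, 5], total = 11
  t=6: active resources = [6], total = 6
  t=7: active resources = [3, 6], total = 9
  t=8: active resources = [3, 6], total = 9
  t=9: active resources = [3], total = 3
  t=10: active resources = [3], total = 3
  t=11: active resources = [3], total = 3
Peak resource demand = 12

12


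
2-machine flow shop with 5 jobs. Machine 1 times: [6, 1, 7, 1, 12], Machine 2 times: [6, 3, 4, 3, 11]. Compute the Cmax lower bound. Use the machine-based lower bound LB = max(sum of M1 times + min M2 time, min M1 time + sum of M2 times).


LB1 = sum(M1 times) + min(M2 times) = 27 + 3 = 30
LB2 = min(M1 times) + sum(M2 times) = 1 + 27 = 28
Lower bound = max(LB1, LB2) = max(30, 28) = 30

30


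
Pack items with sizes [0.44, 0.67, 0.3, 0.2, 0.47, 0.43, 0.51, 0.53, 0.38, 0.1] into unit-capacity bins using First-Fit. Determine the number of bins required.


Place items sequentially using First-Fit:
  Item 0.44 -> new Bin 1
  Item 0.67 -> new Bin 2
  Item 0.3 -> Bin 1 (now 0.74)
  Item 0.2 -> Bin 1 (now 0.94)
  Item 0.47 -> new Bin 3
  Item 0.43 -> Bin 3 (now 0.9)
  Item 0.51 -> new Bin 4
  Item 0.53 -> new Bin 5
  Item 0.38 -> Bin 4 (now 0.89)
  Item 0.1 -> Bin 2 (now 0.77)
Total bins used = 5

5


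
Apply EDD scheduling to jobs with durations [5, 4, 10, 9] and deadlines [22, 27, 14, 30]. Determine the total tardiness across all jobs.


Sort by due date (EDD order): [(10, 14), (5, 22), (4, 27), (9, 30)]
Compute completion times and tardiness:
  Job 1: p=10, d=14, C=10, tardiness=max(0,10-14)=0
  Job 2: p=5, d=22, C=15, tardiness=max(0,15-22)=0
  Job 3: p=4, d=27, C=19, tardiness=max(0,19-27)=0
  Job 4: p=9, d=30, C=28, tardiness=max(0,28-30)=0
Total tardiness = 0

0


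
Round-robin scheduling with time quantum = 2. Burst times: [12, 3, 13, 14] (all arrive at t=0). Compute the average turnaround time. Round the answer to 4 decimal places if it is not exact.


Time quantum = 2
Execution trace:
  J1 runs 2 units, time = 2
  J2 runs 2 units, time = 4
  J3 runs 2 units, time = 6
  J4 runs 2 units, time = 8
  J1 runs 2 units, time = 10
  J2 runs 1 units, time = 11
  J3 runs 2 units, time = 13
  J4 runs 2 units, time = 15
  J1 runs 2 units, time = 17
  J3 runs 2 units, time = 19
  J4 runs 2 units, time = 21
  J1 runs 2 units, time = 23
  J3 runs 2 units, time = 25
  J4 runs 2 units, time = 27
  J1 runs 2 units, time = 29
  J3 runs 2 units, time = 31
  J4 runs 2 units, time = 33
  J1 runs 2 units, time = 35
  J3 runs 2 units, time = 37
  J4 runs 2 units, time = 39
  J3 runs 1 units, time = 40
  J4 runs 2 units, time = 42
Finish times: [35, 11, 40, 42]
Average turnaround = 128/4 = 32.0

32.0


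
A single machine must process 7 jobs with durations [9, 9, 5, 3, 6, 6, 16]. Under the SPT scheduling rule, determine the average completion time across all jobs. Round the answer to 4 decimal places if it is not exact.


Sort jobs by processing time (SPT order): [3, 5, 6, 6, 9, 9, 16]
Compute completion times sequentially:
  Job 1: processing = 3, completes at 3
  Job 2: processing = 5, completes at 8
  Job 3: processing = 6, completes at 14
  Job 4: processing = 6, completes at 20
  Job 5: processing = 9, completes at 29
  Job 6: processing = 9, completes at 38
  Job 7: processing = 16, completes at 54
Sum of completion times = 166
Average completion time = 166/7 = 23.7143

23.7143


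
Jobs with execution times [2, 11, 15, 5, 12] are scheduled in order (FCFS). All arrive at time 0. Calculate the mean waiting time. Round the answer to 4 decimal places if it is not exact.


FCFS order (as given): [2, 11, 15, 5, 12]
Waiting times:
  Job 1: wait = 0
  Job 2: wait = 2
  Job 3: wait = 13
  Job 4: wait = 28
  Job 5: wait = 33
Sum of waiting times = 76
Average waiting time = 76/5 = 15.2

15.2


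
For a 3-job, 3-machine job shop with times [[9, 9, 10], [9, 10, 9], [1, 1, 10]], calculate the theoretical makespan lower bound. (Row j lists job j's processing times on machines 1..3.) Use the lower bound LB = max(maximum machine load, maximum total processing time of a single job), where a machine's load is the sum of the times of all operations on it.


Machine loads:
  Machine 1: 9 + 9 + 1 = 19
  Machine 2: 9 + 10 + 1 = 20
  Machine 3: 10 + 9 + 10 = 29
Max machine load = 29
Job totals:
  Job 1: 28
  Job 2: 28
  Job 3: 12
Max job total = 28
Lower bound = max(29, 28) = 29

29


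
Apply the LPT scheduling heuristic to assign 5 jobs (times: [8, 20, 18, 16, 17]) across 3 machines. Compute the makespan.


Sort jobs in decreasing order (LPT): [20, 18, 17, 16, 8]
Assign each job to the least loaded machine:
  Machine 1: jobs [20], load = 20
  Machine 2: jobs [18, 8], load = 26
  Machine 3: jobs [17, 16], load = 33
Makespan = max load = 33

33


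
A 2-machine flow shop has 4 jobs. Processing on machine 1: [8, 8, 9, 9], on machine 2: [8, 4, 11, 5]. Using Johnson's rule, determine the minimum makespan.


Apply Johnson's rule:
  Group 1 (a <= b): [(1, 8, 8), (3, 9, 11)]
  Group 2 (a > b): [(4, 9, 5), (2, 8, 4)]
Optimal job order: [1, 3, 4, 2]
Schedule:
  Job 1: M1 done at 8, M2 done at 16
  Job 3: M1 done at 17, M2 done at 28
  Job 4: M1 done at 26, M2 done at 33
  Job 2: M1 done at 34, M2 done at 38
Makespan = 38

38


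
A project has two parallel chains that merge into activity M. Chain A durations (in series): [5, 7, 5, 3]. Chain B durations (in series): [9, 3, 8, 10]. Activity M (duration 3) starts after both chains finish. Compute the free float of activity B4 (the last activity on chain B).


ES(B4) = sum of predecessors on chain B = 20
EF(B4) = ES + duration = 20 + 10 = 30
Successor of B4 is M. ES(M) = max(sum(A), sum(B)) = max(20, 30) = 30
Free float = ES(successor) - EF(current) = 30 - 30 = 0

0


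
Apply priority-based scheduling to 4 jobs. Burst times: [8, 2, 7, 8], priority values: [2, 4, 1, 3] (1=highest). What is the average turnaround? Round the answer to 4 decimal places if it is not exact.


Sort by priority (ascending = highest first):
Order: [(1, 7), (2, 8), (3, 8), (4, 2)]
Completion times:
  Priority 1, burst=7, C=7
  Priority 2, burst=8, C=15
  Priority 3, burst=8, C=23
  Priority 4, burst=2, C=25
Average turnaround = 70/4 = 17.5

17.5


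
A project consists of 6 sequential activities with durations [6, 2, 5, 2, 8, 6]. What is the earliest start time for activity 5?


Activity 5 starts after activities 1 through 4 complete.
Predecessor durations: [6, 2, 5, 2]
ES = 6 + 2 + 5 + 2 = 15

15


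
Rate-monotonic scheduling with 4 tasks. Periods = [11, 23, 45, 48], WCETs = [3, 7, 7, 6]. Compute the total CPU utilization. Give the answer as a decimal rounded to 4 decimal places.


Compute individual utilizations (exact fractions):
  Task 1: C/T = 3/11 (approx. 0.2727)
  Task 2: C/T = 7/23 (approx. 0.3043)
  Task 3: C/T = 7/45 (approx. 0.1556)
  Task 4: C/T = 6/48 = 1/8 (approx. 0.125)
Total utilization U = 3/11 + 7/23 + 7/45 + 1/8 = 78113/91080
Rounded to 4 decimal places: U = 0.8576
RM (Liu & Layland) bound for 4 tasks = 0.756828; compare with U = 78113/91080 (approx. 0.857631)
bound < U <= 1, so the RM sufficient condition is not met (inconclusive; an exact test such as response-time analysis is needed).

0.8576


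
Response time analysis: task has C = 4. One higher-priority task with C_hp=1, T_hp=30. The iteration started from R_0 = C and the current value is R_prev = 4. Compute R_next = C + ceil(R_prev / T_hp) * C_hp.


R_next = C + ceil(R_prev / T_hp) * C_hp
ceil(4 / 30) = ceil(0.1333) = 1
Interference = 1 * 1 = 1
R_next = 4 + 1 = 5

5


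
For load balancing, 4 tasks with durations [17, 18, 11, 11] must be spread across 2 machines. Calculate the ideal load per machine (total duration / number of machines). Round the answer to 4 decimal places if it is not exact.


Total processing time = 17 + 18 + 11 + 11 = 57
Number of machines = 2
Ideal balanced load = 57 / 2 = 28.5

28.5


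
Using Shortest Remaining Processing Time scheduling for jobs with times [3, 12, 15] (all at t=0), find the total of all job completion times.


Since all jobs arrive at t=0, SRPT equals SPT ordering.
SPT order: [3, 12, 15]
Completion times:
  Job 1: p=3, C=3
  Job 2: p=12, C=15
  Job 3: p=15, C=30
Total completion time = 3 + 15 + 30 = 48

48


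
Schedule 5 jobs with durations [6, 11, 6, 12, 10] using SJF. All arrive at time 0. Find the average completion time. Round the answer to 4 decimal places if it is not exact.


SJF order (ascending): [6, 6, 10, 11, 12]
Completion times:
  Job 1: burst=6, C=6
  Job 2: burst=6, C=12
  Job 3: burst=10, C=22
  Job 4: burst=11, C=33
  Job 5: burst=12, C=45
Average completion = 118/5 = 23.6

23.6


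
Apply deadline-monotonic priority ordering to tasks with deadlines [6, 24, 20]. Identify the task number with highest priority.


Sort tasks by relative deadline (ascending):
  Task 1: deadline = 6
  Task 3: deadline = 20
  Task 2: deadline = 24
Priority order (highest first): [1, 3, 2]
Highest priority task = 1

1


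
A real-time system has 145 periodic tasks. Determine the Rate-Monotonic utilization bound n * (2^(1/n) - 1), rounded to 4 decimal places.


Compute 2^(1/145) = 1.0047917694
Subtract 1: 1.0047917694 - 1 = 0.0047917694
Multiply by n: 145 * 0.0047917694 = 0.6948065630
Round to 4 dp: 0.6948

0.6948


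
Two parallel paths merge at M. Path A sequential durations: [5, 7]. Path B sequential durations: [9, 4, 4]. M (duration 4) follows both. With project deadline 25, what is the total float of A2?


Forward pass: ES(A2) = sum of predecessors on chain A = 5
EF = ES + duration = 5 + 7 = 12
Backward pass: LF(M) = deadline = 25; LS(M) = 25 - 4 = 21
LF(A2) = LS(M) - sum(successors on chain A) = 21 - 0 = 21
LS = LF - duration = 21 - 7 = 14
Total float = LS - ES = 14 - 5 = 9

9


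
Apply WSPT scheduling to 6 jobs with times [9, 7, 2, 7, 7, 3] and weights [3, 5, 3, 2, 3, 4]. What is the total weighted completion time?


Compute p/w ratios and sort ascending (WSPT): [(2, 3), (3, 4), (7, 5), (7, 3), (9, 3), (7, 2)]
Compute weighted completion times:
  Job (p=2,w=3): C=2, w*C=3*2=6
  Job (p=3,w=4): C=5, w*C=4*5=20
  Job (p=7,w=5): C=12, w*C=5*12=60
  Job (p=7,w=3): C=19, w*C=3*19=57
  Job (p=9,w=3): C=28, w*C=3*28=84
  Job (p=7,w=2): C=35, w*C=2*35=70
Total weighted completion time = 297

297


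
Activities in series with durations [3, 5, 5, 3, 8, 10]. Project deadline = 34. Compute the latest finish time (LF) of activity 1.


LF(activity 1) = deadline - sum of successor durations
Successors: activities 2 through 6 with durations [5, 5, 3, 8, 10]
Sum of successor durations = 31
LF = 34 - 31 = 3

3


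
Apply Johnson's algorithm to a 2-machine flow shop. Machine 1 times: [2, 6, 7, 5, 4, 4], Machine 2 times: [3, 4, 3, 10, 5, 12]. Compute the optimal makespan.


Apply Johnson's rule:
  Group 1 (a <= b): [(1, 2, 3), (5, 4, 5), (6, 4, 12), (4, 5, 10)]
  Group 2 (a > b): [(2, 6, 4), (3, 7, 3)]
Optimal job order: [1, 5, 6, 4, 2, 3]
Schedule:
  Job 1: M1 done at 2, M2 done at 5
  Job 5: M1 done at 6, M2 done at 11
  Job 6: M1 done at 10, M2 done at 23
  Job 4: M1 done at 15, M2 done at 33
  Job 2: M1 done at 21, M2 done at 37
  Job 3: M1 done at 28, M2 done at 40
Makespan = 40

40


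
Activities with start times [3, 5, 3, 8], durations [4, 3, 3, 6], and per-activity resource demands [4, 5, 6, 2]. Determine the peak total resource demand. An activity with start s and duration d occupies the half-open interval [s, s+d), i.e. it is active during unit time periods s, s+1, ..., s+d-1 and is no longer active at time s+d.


Each activity i is active on [start_i, start_i + duration_i).
Compute total resource usage per time slot:
  t=0: active resources = [], total = 0
  t=1: active resources = [], total = 0
  t=2: active resources = [], total = 0
  t=3: active resources = [4, 6], total = 10
  t=4: active resources = [4, 6], total = 10
  t=5: active resources = [4, 5, 6], total = 15
  t=6: active resources = [4, 5], total = 9
  t=7: active resources = [5], total = 5
  t=8: active resources = [2], total = 2
  t=9: active resources = [2], total = 2
  t=10: active resources = [2], total = 2
  t=11: active resources = [2], total = 2
  t=12: active resources = [2], total = 2
  t=13: active resources = [2], total = 2
Peak resource demand = 15

15


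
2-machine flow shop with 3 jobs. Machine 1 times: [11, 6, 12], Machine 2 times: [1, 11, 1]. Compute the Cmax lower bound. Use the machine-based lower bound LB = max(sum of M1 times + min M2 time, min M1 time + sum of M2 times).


LB1 = sum(M1 times) + min(M2 times) = 29 + 1 = 30
LB2 = min(M1 times) + sum(M2 times) = 6 + 13 = 19
Lower bound = max(LB1, LB2) = max(30, 19) = 30

30


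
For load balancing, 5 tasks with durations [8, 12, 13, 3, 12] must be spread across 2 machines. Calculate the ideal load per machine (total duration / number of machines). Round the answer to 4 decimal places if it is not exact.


Total processing time = 8 + 12 + 13 + 3 + 12 = 48
Number of machines = 2
Ideal balanced load = 48 / 2 = 24.0

24.0


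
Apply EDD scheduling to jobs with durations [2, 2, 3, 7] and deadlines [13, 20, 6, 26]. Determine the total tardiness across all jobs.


Sort by due date (EDD order): [(3, 6), (2, 13), (2, 20), (7, 26)]
Compute completion times and tardiness:
  Job 1: p=3, d=6, C=3, tardiness=max(0,3-6)=0
  Job 2: p=2, d=13, C=5, tardiness=max(0,5-13)=0
  Job 3: p=2, d=20, C=7, tardiness=max(0,7-20)=0
  Job 4: p=7, d=26, C=14, tardiness=max(0,14-26)=0
Total tardiness = 0

0


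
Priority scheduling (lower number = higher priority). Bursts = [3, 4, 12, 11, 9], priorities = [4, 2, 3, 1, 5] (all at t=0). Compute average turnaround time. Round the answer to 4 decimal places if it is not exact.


Sort by priority (ascending = highest first):
Order: [(1, 11), (2, 4), (3, 12), (4, 3), (5, 9)]
Completion times:
  Priority 1, burst=11, C=11
  Priority 2, burst=4, C=15
  Priority 3, burst=12, C=27
  Priority 4, burst=3, C=30
  Priority 5, burst=9, C=39
Average turnaround = 122/5 = 24.4

24.4


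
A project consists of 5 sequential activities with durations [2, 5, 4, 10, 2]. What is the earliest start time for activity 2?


Activity 2 starts after activities 1 through 1 complete.
Predecessor durations: [2]
ES = 2 = 2

2


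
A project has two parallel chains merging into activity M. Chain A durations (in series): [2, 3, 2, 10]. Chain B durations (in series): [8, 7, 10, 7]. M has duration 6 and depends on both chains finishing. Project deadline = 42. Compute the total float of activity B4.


Forward pass: ES(B4) = sum of predecessors on chain B = 25
EF = ES + duration = 25 + 7 = 32
Backward pass: LF(M) = deadline = 42; LS(M) = 42 - 6 = 36
LF(B4) = LS(M) - sum(successors on chain B) = 36 - 0 = 36
LS = LF - duration = 36 - 7 = 29
Total float = LS - ES = 29 - 25 = 4

4


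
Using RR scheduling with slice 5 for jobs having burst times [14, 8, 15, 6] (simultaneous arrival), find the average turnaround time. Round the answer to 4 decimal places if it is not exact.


Time quantum = 5
Execution trace:
  J1 runs 5 units, time = 5
  J2 runs 5 units, time = 10
  J3 runs 5 units, time = 15
  J4 runs 5 units, time = 20
  J1 runs 5 units, time = 25
  J2 runs 3 units, time = 28
  J3 runs 5 units, time = 33
  J4 runs 1 units, time = 34
  J1 runs 4 units, time = 38
  J3 runs 5 units, time = 43
Finish times: [38, 28, 43, 34]
Average turnaround = 143/4 = 35.75

35.75


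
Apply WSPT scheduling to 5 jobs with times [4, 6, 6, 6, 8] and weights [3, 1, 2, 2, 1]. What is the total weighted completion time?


Compute p/w ratios and sort ascending (WSPT): [(4, 3), (6, 2), (6, 2), (6, 1), (8, 1)]
Compute weighted completion times:
  Job (p=4,w=3): C=4, w*C=3*4=12
  Job (p=6,w=2): C=10, w*C=2*10=20
  Job (p=6,w=2): C=16, w*C=2*16=32
  Job (p=6,w=1): C=22, w*C=1*22=22
  Job (p=8,w=1): C=30, w*C=1*30=30
Total weighted completion time = 116

116


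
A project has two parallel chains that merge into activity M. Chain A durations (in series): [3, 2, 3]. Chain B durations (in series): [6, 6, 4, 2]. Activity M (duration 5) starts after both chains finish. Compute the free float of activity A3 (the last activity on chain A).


ES(A3) = sum of predecessors on chain A = 5
EF(A3) = ES + duration = 5 + 3 = 8
Successor of A3 is M. ES(M) = max(sum(A), sum(B)) = max(8, 18) = 18
Free float = ES(successor) - EF(current) = 18 - 8 = 10

10


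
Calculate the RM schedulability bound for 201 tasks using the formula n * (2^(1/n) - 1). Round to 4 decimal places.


Compute 2^(1/201) = 1.0034544463
Subtract 1: 1.0034544463 - 1 = 0.0034544463
Multiply by n: 201 * 0.0034544463 = 0.6943437063
Round to 4 dp: 0.6943

0.6943


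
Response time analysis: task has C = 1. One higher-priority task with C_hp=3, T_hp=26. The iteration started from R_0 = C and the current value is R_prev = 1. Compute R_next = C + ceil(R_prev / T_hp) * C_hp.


R_next = C + ceil(R_prev / T_hp) * C_hp
ceil(1 / 26) = ceil(0.0385) = 1
Interference = 1 * 3 = 3
R_next = 1 + 3 = 4

4


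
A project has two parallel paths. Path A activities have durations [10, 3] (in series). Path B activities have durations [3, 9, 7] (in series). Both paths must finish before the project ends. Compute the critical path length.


Path A total = 10 + 3 = 13
Path B total = 3 + 9 + 7 = 19
Critical path = longest path = max(13, 19) = 19

19


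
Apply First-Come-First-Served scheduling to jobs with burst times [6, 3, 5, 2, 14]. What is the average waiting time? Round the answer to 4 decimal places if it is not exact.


FCFS order (as given): [6, 3, 5, 2, 14]
Waiting times:
  Job 1: wait = 0
  Job 2: wait = 6
  Job 3: wait = 9
  Job 4: wait = 14
  Job 5: wait = 16
Sum of waiting times = 45
Average waiting time = 45/5 = 9.0

9.0


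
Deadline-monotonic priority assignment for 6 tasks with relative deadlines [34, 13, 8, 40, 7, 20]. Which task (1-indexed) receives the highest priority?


Sort tasks by relative deadline (ascending):
  Task 5: deadline = 7
  Task 3: deadline = 8
  Task 2: deadline = 13
  Task 6: deadline = 20
  Task 1: deadline = 34
  Task 4: deadline = 40
Priority order (highest first): [5, 3, 2, 6, 1, 4]
Highest priority task = 5

5


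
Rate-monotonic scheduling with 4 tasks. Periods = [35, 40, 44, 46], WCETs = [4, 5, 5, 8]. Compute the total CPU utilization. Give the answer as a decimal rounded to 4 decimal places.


Compute individual utilizations (exact fractions):
  Task 1: C/T = 4/35 (approx. 0.1143)
  Task 2: C/T = 5/40 = 1/8 (approx. 0.125)
  Task 3: C/T = 5/44 (approx. 0.1136)
  Task 4: C/T = 8/46 = 4/23 (approx. 0.1739)
Total utilization U = 4/35 + 1/8 + 5/44 + 4/23 = 37321/70840
Rounded to 4 decimal places: U = 0.5268
RM (Liu & Layland) bound for 4 tasks = 0.756828; compare with U = 37321/70840 (approx. 0.526835)
U <= bound, so schedulable by RM sufficient condition.

0.5268


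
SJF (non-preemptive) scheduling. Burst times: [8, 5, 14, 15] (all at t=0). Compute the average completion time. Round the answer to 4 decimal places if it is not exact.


SJF order (ascending): [5, 8, 14, 15]
Completion times:
  Job 1: burst=5, C=5
  Job 2: burst=8, C=13
  Job 3: burst=14, C=27
  Job 4: burst=15, C=42
Average completion = 87/4 = 21.75

21.75


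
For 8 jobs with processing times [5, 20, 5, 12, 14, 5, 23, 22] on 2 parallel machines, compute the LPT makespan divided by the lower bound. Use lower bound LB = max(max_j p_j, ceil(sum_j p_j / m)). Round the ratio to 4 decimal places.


LPT order: [23, 22, 20, 14, 12, 5, 5, 5]
Machine loads after assignment: [54, 52]
LPT makespan = 54
Lower bound = max(max_job, ceil(total/2)) = max(23, 53) = 53
Ratio = 54 / 53 = 1.0189

1.0189


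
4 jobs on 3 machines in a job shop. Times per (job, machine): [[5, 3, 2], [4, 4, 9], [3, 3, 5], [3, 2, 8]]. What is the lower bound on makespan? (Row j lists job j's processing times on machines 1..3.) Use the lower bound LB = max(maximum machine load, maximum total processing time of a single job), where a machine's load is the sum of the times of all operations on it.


Machine loads:
  Machine 1: 5 + 4 + 3 + 3 = 15
  Machine 2: 3 + 4 + 3 + 2 = 12
  Machine 3: 2 + 9 + 5 + 8 = 24
Max machine load = 24
Job totals:
  Job 1: 10
  Job 2: 17
  Job 3: 11
  Job 4: 13
Max job total = 17
Lower bound = max(24, 17) = 24

24


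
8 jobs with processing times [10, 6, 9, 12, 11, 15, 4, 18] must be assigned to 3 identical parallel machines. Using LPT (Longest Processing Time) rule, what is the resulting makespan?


Sort jobs in decreasing order (LPT): [18, 15, 12, 11, 10, 9, 6, 4]
Assign each job to the least loaded machine:
  Machine 1: jobs [18, 9], load = 27
  Machine 2: jobs [15, 10, 4], load = 29
  Machine 3: jobs [12, 11, 6], load = 29
Makespan = max load = 29

29


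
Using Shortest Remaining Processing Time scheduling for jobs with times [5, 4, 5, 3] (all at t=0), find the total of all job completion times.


Since all jobs arrive at t=0, SRPT equals SPT ordering.
SPT order: [3, 4, 5, 5]
Completion times:
  Job 1: p=3, C=3
  Job 2: p=4, C=7
  Job 3: p=5, C=12
  Job 4: p=5, C=17
Total completion time = 3 + 7 + 12 + 17 = 39

39


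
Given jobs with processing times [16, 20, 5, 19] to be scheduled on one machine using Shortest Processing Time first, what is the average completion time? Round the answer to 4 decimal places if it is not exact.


Sort jobs by processing time (SPT order): [5, 16, 19, 20]
Compute completion times sequentially:
  Job 1: processing = 5, completes at 5
  Job 2: processing = 16, completes at 21
  Job 3: processing = 19, completes at 40
  Job 4: processing = 20, completes at 60
Sum of completion times = 126
Average completion time = 126/4 = 31.5

31.5


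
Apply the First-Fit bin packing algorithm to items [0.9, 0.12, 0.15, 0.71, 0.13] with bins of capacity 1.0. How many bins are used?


Place items sequentially using First-Fit:
  Item 0.9 -> new Bin 1
  Item 0.12 -> new Bin 2
  Item 0.15 -> Bin 2 (now 0.27)
  Item 0.71 -> Bin 2 (now 0.98)
  Item 0.13 -> new Bin 3
Total bins used = 3

3


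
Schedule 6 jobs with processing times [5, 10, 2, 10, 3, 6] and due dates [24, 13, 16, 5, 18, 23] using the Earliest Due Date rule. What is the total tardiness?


Sort by due date (EDD order): [(10, 5), (10, 13), (2, 16), (3, 18), (6, 23), (5, 24)]
Compute completion times and tardiness:
  Job 1: p=10, d=5, C=10, tardiness=max(0,10-5)=5
  Job 2: p=10, d=13, C=20, tardiness=max(0,20-13)=7
  Job 3: p=2, d=16, C=22, tardiness=max(0,22-16)=6
  Job 4: p=3, d=18, C=25, tardiness=max(0,25-18)=7
  Job 5: p=6, d=23, C=31, tardiness=max(0,31-23)=8
  Job 6: p=5, d=24, C=36, tardiness=max(0,36-24)=12
Total tardiness = 45

45


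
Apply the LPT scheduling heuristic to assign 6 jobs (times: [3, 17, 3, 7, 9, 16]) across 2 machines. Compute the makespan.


Sort jobs in decreasing order (LPT): [17, 16, 9, 7, 3, 3]
Assign each job to the least loaded machine:
  Machine 1: jobs [17, 7, 3], load = 27
  Machine 2: jobs [16, 9, 3], load = 28
Makespan = max load = 28

28


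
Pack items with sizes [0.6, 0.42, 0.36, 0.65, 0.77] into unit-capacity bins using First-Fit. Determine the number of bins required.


Place items sequentially using First-Fit:
  Item 0.6 -> new Bin 1
  Item 0.42 -> new Bin 2
  Item 0.36 -> Bin 1 (now 0.96)
  Item 0.65 -> new Bin 3
  Item 0.77 -> new Bin 4
Total bins used = 4

4


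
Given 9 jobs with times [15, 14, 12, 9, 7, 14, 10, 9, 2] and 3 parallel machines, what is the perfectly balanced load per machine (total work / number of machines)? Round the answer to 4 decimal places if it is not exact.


Total processing time = 15 + 14 + 12 + 9 + 7 + 14 + 10 + 9 + 2 = 92
Number of machines = 3
Ideal balanced load = 92 / 3 = 30.6667

30.6667


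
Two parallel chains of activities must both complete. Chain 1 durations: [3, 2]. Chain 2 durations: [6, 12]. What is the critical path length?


Path A total = 3 + 2 = 5
Path B total = 6 + 12 = 18
Critical path = longest path = max(5, 18) = 18

18


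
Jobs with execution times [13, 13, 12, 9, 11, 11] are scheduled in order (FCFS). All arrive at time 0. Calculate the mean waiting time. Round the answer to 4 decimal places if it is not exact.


FCFS order (as given): [13, 13, 12, 9, 11, 11]
Waiting times:
  Job 1: wait = 0
  Job 2: wait = 13
  Job 3: wait = 26
  Job 4: wait = 38
  Job 5: wait = 47
  Job 6: wait = 58
Sum of waiting times = 182
Average waiting time = 182/6 = 30.3333

30.3333


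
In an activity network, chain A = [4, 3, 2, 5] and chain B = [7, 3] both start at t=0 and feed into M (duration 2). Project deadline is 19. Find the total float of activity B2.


Forward pass: ES(B2) = sum of predecessors on chain B = 7
EF = ES + duration = 7 + 3 = 10
Backward pass: LF(M) = deadline = 19; LS(M) = 19 - 2 = 17
LF(B2) = LS(M) - sum(successors on chain B) = 17 - 0 = 17
LS = LF - duration = 17 - 3 = 14
Total float = LS - ES = 14 - 7 = 7

7


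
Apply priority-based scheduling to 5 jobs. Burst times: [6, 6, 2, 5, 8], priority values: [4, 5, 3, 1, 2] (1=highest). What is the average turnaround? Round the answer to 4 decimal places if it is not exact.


Sort by priority (ascending = highest first):
Order: [(1, 5), (2, 8), (3, 2), (4, 6), (5, 6)]
Completion times:
  Priority 1, burst=5, C=5
  Priority 2, burst=8, C=13
  Priority 3, burst=2, C=15
  Priority 4, burst=6, C=21
  Priority 5, burst=6, C=27
Average turnaround = 81/5 = 16.2

16.2


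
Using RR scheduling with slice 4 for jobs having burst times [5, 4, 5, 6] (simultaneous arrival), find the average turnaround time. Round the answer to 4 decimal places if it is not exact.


Time quantum = 4
Execution trace:
  J1 runs 4 units, time = 4
  J2 runs 4 units, time = 8
  J3 runs 4 units, time = 12
  J4 runs 4 units, time = 16
  J1 runs 1 units, time = 17
  J3 runs 1 units, time = 18
  J4 runs 2 units, time = 20
Finish times: [17, 8, 18, 20]
Average turnaround = 63/4 = 15.75

15.75


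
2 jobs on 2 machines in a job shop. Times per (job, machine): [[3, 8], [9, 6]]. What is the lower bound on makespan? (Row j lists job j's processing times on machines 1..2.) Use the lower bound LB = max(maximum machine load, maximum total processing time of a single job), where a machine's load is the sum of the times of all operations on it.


Machine loads:
  Machine 1: 3 + 9 = 12
  Machine 2: 8 + 6 = 14
Max machine load = 14
Job totals:
  Job 1: 11
  Job 2: 15
Max job total = 15
Lower bound = max(14, 15) = 15

15


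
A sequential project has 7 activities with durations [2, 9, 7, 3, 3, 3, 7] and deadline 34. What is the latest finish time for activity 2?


LF(activity 2) = deadline - sum of successor durations
Successors: activities 3 through 7 with durations [7, 3, 3, 3, 7]
Sum of successor durations = 23
LF = 34 - 23 = 11

11


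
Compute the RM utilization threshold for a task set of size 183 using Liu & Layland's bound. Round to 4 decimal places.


Compute 2^(1/183) = 1.0037948719
Subtract 1: 1.0037948719 - 1 = 0.0037948719
Multiply by n: 183 * 0.0037948719 = 0.6944615577
Round to 4 dp: 0.6945

0.6945


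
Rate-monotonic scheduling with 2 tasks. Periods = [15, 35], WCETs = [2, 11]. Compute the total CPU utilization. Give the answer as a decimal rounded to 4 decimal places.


Compute individual utilizations (exact fractions):
  Task 1: C/T = 2/15 (approx. 0.1333)
  Task 2: C/T = 11/35 (approx. 0.3143)
Total utilization U = 2/15 + 11/35 = 47/105
Rounded to 4 decimal places: U = 0.4476
RM (Liu & Layland) bound for 2 tasks = 0.828427; compare with U = 47/105 (approx. 0.447619)
U <= bound, so schedulable by RM sufficient condition.

0.4476


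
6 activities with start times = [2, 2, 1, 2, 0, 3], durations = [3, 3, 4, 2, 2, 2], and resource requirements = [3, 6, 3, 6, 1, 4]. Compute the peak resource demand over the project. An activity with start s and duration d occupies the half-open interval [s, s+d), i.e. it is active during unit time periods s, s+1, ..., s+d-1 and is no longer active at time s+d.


Each activity i is active on [start_i, start_i + duration_i).
Compute total resource usage per time slot:
  t=0: active resources = [1], total = 1
  t=1: active resources = [3, 1], total = 4
  t=2: active resources = [3, 6, 3, 6], total = 18
  t=3: active resources = [3, 6, 3, 6, 4], total = 22
  t=4: active resources = [3, 6, 3, 4], total = 16
Peak resource demand = 22

22


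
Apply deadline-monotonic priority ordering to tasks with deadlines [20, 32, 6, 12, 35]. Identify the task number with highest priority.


Sort tasks by relative deadline (ascending):
  Task 3: deadline = 6
  Task 4: deadline = 12
  Task 1: deadline = 20
  Task 2: deadline = 32
  Task 5: deadline = 35
Priority order (highest first): [3, 4, 1, 2, 5]
Highest priority task = 3

3


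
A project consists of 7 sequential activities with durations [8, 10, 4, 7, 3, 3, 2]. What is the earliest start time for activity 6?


Activity 6 starts after activities 1 through 5 complete.
Predecessor durations: [8, 10, 4, 7, 3]
ES = 8 + 10 + 4 + 7 + 3 = 32

32


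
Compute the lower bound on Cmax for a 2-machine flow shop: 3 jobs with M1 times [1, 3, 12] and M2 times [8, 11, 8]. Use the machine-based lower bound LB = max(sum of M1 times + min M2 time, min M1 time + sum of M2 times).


LB1 = sum(M1 times) + min(M2 times) = 16 + 8 = 24
LB2 = min(M1 times) + sum(M2 times) = 1 + 27 = 28
Lower bound = max(LB1, LB2) = max(24, 28) = 28

28


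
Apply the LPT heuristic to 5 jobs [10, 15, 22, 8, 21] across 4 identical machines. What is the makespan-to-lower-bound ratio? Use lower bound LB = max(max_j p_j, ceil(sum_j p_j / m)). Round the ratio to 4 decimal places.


LPT order: [22, 21, 15, 10, 8]
Machine loads after assignment: [22, 21, 15, 18]
LPT makespan = 22
Lower bound = max(max_job, ceil(total/4)) = max(22, 19) = 22
Ratio = 22 / 22 = 1.0

1.0


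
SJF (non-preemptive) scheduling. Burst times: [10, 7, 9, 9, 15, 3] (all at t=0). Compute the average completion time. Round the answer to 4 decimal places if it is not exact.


SJF order (ascending): [3, 7, 9, 9, 10, 15]
Completion times:
  Job 1: burst=3, C=3
  Job 2: burst=7, C=10
  Job 3: burst=9, C=19
  Job 4: burst=9, C=28
  Job 5: burst=10, C=38
  Job 6: burst=15, C=53
Average completion = 151/6 = 25.1667

25.1667


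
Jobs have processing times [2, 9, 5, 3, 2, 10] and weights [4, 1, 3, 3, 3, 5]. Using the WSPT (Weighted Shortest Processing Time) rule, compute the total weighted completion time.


Compute p/w ratios and sort ascending (WSPT): [(2, 4), (2, 3), (3, 3), (5, 3), (10, 5), (9, 1)]
Compute weighted completion times:
  Job (p=2,w=4): C=2, w*C=4*2=8
  Job (p=2,w=3): C=4, w*C=3*4=12
  Job (p=3,w=3): C=7, w*C=3*7=21
  Job (p=5,w=3): C=12, w*C=3*12=36
  Job (p=10,w=5): C=22, w*C=5*22=110
  Job (p=9,w=1): C=31, w*C=1*31=31
Total weighted completion time = 218

218


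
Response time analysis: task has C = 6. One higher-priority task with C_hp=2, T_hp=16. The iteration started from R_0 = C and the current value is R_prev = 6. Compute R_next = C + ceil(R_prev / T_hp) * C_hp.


R_next = C + ceil(R_prev / T_hp) * C_hp
ceil(6 / 16) = ceil(0.375) = 1
Interference = 1 * 2 = 2
R_next = 6 + 2 = 8

8


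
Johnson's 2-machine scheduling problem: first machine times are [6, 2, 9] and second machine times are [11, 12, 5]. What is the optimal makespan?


Apply Johnson's rule:
  Group 1 (a <= b): [(2, 2, 12), (1, 6, 11)]
  Group 2 (a > b): [(3, 9, 5)]
Optimal job order: [2, 1, 3]
Schedule:
  Job 2: M1 done at 2, M2 done at 14
  Job 1: M1 done at 8, M2 done at 25
  Job 3: M1 done at 17, M2 done at 30
Makespan = 30

30


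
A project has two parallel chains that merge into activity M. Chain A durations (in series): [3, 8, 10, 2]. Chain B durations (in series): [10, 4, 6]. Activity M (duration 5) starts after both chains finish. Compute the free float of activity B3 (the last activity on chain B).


ES(B3) = sum of predecessors on chain B = 14
EF(B3) = ES + duration = 14 + 6 = 20
Successor of B3 is M. ES(M) = max(sum(A), sum(B)) = max(23, 20) = 23
Free float = ES(successor) - EF(current) = 23 - 20 = 3

3


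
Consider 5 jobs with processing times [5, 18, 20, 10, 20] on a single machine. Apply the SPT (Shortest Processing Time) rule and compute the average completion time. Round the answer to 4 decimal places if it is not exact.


Sort jobs by processing time (SPT order): [5, 10, 18, 20, 20]
Compute completion times sequentially:
  Job 1: processing = 5, completes at 5
  Job 2: processing = 10, completes at 15
  Job 3: processing = 18, completes at 33
  Job 4: processing = 20, completes at 53
  Job 5: processing = 20, completes at 73
Sum of completion times = 179
Average completion time = 179/5 = 35.8

35.8
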